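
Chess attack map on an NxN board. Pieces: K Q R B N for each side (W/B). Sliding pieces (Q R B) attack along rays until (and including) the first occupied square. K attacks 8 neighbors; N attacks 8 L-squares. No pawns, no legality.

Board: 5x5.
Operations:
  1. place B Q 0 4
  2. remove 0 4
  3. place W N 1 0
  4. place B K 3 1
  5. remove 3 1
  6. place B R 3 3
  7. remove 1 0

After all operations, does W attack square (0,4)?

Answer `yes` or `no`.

Op 1: place BQ@(0,4)
Op 2: remove (0,4)
Op 3: place WN@(1,0)
Op 4: place BK@(3,1)
Op 5: remove (3,1)
Op 6: place BR@(3,3)
Op 7: remove (1,0)
Per-piece attacks for W:
W attacks (0,4): no

Answer: no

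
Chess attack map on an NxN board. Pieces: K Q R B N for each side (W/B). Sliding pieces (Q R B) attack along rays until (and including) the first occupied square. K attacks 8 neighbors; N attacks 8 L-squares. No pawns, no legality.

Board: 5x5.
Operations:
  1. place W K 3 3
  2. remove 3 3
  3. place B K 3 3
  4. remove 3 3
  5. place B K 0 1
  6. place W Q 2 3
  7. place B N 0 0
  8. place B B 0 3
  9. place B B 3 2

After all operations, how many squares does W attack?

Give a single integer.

Answer: 13

Derivation:
Op 1: place WK@(3,3)
Op 2: remove (3,3)
Op 3: place BK@(3,3)
Op 4: remove (3,3)
Op 5: place BK@(0,1)
Op 6: place WQ@(2,3)
Op 7: place BN@(0,0)
Op 8: place BB@(0,3)
Op 9: place BB@(3,2)
Per-piece attacks for W:
  WQ@(2,3): attacks (2,4) (2,2) (2,1) (2,0) (3,3) (4,3) (1,3) (0,3) (3,4) (3,2) (1,4) (1,2) (0,1) [ray(-1,0) blocked at (0,3); ray(1,-1) blocked at (3,2); ray(-1,-1) blocked at (0,1)]
Union (13 distinct): (0,1) (0,3) (1,2) (1,3) (1,4) (2,0) (2,1) (2,2) (2,4) (3,2) (3,3) (3,4) (4,3)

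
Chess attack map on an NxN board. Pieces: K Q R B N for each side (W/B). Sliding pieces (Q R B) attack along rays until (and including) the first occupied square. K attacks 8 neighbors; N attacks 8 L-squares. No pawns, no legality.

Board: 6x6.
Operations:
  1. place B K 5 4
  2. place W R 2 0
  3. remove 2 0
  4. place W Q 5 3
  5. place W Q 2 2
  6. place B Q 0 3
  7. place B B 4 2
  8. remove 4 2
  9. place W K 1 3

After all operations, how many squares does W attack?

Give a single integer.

Op 1: place BK@(5,4)
Op 2: place WR@(2,0)
Op 3: remove (2,0)
Op 4: place WQ@(5,3)
Op 5: place WQ@(2,2)
Op 6: place BQ@(0,3)
Op 7: place BB@(4,2)
Op 8: remove (4,2)
Op 9: place WK@(1,3)
Per-piece attacks for W:
  WK@(1,3): attacks (1,4) (1,2) (2,3) (0,3) (2,4) (2,2) (0,4) (0,2)
  WQ@(2,2): attacks (2,3) (2,4) (2,5) (2,1) (2,0) (3,2) (4,2) (5,2) (1,2) (0,2) (3,3) (4,4) (5,5) (3,1) (4,0) (1,3) (1,1) (0,0) [ray(-1,1) blocked at (1,3)]
  WQ@(5,3): attacks (5,4) (5,2) (5,1) (5,0) (4,3) (3,3) (2,3) (1,3) (4,4) (3,5) (4,2) (3,1) (2,0) [ray(0,1) blocked at (5,4); ray(-1,0) blocked at (1,3)]
Union (27 distinct): (0,0) (0,2) (0,3) (0,4) (1,1) (1,2) (1,3) (1,4) (2,0) (2,1) (2,2) (2,3) (2,4) (2,5) (3,1) (3,2) (3,3) (3,5) (4,0) (4,2) (4,3) (4,4) (5,0) (5,1) (5,2) (5,4) (5,5)

Answer: 27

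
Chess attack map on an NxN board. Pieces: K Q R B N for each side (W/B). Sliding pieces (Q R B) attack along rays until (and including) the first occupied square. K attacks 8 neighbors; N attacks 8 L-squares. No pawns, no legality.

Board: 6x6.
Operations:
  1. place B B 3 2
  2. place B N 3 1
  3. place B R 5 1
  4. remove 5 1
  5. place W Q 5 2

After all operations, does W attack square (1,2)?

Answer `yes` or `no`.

Op 1: place BB@(3,2)
Op 2: place BN@(3,1)
Op 3: place BR@(5,1)
Op 4: remove (5,1)
Op 5: place WQ@(5,2)
Per-piece attacks for W:
  WQ@(5,2): attacks (5,3) (5,4) (5,5) (5,1) (5,0) (4,2) (3,2) (4,3) (3,4) (2,5) (4,1) (3,0) [ray(-1,0) blocked at (3,2)]
W attacks (1,2): no

Answer: no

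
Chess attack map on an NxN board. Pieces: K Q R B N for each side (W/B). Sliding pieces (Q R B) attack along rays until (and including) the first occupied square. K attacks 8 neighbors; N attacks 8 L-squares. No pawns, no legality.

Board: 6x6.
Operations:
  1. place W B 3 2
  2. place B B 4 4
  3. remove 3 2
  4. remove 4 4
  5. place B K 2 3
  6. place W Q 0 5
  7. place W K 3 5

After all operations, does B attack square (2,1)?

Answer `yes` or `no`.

Op 1: place WB@(3,2)
Op 2: place BB@(4,4)
Op 3: remove (3,2)
Op 4: remove (4,4)
Op 5: place BK@(2,3)
Op 6: place WQ@(0,5)
Op 7: place WK@(3,5)
Per-piece attacks for B:
  BK@(2,3): attacks (2,4) (2,2) (3,3) (1,3) (3,4) (3,2) (1,4) (1,2)
B attacks (2,1): no

Answer: no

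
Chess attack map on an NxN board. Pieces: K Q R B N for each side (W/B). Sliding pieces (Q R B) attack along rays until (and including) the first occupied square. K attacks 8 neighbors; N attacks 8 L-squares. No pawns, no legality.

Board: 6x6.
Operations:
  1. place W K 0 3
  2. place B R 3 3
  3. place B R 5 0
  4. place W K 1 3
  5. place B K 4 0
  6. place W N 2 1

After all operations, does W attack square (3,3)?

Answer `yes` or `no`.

Answer: yes

Derivation:
Op 1: place WK@(0,3)
Op 2: place BR@(3,3)
Op 3: place BR@(5,0)
Op 4: place WK@(1,3)
Op 5: place BK@(4,0)
Op 6: place WN@(2,1)
Per-piece attacks for W:
  WK@(0,3): attacks (0,4) (0,2) (1,3) (1,4) (1,2)
  WK@(1,3): attacks (1,4) (1,2) (2,3) (0,3) (2,4) (2,2) (0,4) (0,2)
  WN@(2,1): attacks (3,3) (4,2) (1,3) (0,2) (4,0) (0,0)
W attacks (3,3): yes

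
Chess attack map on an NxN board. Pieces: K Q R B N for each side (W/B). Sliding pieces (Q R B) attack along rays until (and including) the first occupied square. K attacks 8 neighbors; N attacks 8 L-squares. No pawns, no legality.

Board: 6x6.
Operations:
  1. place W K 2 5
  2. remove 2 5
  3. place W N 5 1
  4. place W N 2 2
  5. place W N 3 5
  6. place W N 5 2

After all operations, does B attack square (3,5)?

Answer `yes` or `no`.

Op 1: place WK@(2,5)
Op 2: remove (2,5)
Op 3: place WN@(5,1)
Op 4: place WN@(2,2)
Op 5: place WN@(3,5)
Op 6: place WN@(5,2)
Per-piece attacks for B:
B attacks (3,5): no

Answer: no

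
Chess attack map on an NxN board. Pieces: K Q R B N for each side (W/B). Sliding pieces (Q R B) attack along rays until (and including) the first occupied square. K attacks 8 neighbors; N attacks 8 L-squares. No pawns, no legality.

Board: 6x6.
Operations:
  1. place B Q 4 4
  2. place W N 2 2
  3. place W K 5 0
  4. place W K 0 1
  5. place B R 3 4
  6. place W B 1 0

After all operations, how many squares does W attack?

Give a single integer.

Op 1: place BQ@(4,4)
Op 2: place WN@(2,2)
Op 3: place WK@(5,0)
Op 4: place WK@(0,1)
Op 5: place BR@(3,4)
Op 6: place WB@(1,0)
Per-piece attacks for W:
  WK@(0,1): attacks (0,2) (0,0) (1,1) (1,2) (1,0)
  WB@(1,0): attacks (2,1) (3,2) (4,3) (5,4) (0,1) [ray(-1,1) blocked at (0,1)]
  WN@(2,2): attacks (3,4) (4,3) (1,4) (0,3) (3,0) (4,1) (1,0) (0,1)
  WK@(5,0): attacks (5,1) (4,0) (4,1)
Union (17 distinct): (0,0) (0,1) (0,2) (0,3) (1,0) (1,1) (1,2) (1,4) (2,1) (3,0) (3,2) (3,4) (4,0) (4,1) (4,3) (5,1) (5,4)

Answer: 17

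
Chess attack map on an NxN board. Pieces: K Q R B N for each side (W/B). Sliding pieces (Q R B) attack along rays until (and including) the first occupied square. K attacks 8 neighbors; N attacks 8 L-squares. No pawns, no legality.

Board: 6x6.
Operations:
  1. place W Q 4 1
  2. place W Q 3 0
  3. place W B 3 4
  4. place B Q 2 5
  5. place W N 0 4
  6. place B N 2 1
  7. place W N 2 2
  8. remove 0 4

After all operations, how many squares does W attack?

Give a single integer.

Op 1: place WQ@(4,1)
Op 2: place WQ@(3,0)
Op 3: place WB@(3,4)
Op 4: place BQ@(2,5)
Op 5: place WN@(0,4)
Op 6: place BN@(2,1)
Op 7: place WN@(2,2)
Op 8: remove (0,4)
Per-piece attacks for W:
  WN@(2,2): attacks (3,4) (4,3) (1,4) (0,3) (3,0) (4,1) (1,0) (0,1)
  WQ@(3,0): attacks (3,1) (3,2) (3,3) (3,4) (4,0) (5,0) (2,0) (1,0) (0,0) (4,1) (2,1) [ray(0,1) blocked at (3,4); ray(1,1) blocked at (4,1); ray(-1,1) blocked at (2,1)]
  WB@(3,4): attacks (4,5) (4,3) (5,2) (2,5) (2,3) (1,2) (0,1) [ray(-1,1) blocked at (2,5)]
  WQ@(4,1): attacks (4,2) (4,3) (4,4) (4,5) (4,0) (5,1) (3,1) (2,1) (5,2) (5,0) (3,2) (2,3) (1,4) (0,5) (3,0) [ray(-1,0) blocked at (2,1); ray(-1,-1) blocked at (3,0)]
Union (25 distinct): (0,0) (0,1) (0,3) (0,5) (1,0) (1,2) (1,4) (2,0) (2,1) (2,3) (2,5) (3,0) (3,1) (3,2) (3,3) (3,4) (4,0) (4,1) (4,2) (4,3) (4,4) (4,5) (5,0) (5,1) (5,2)

Answer: 25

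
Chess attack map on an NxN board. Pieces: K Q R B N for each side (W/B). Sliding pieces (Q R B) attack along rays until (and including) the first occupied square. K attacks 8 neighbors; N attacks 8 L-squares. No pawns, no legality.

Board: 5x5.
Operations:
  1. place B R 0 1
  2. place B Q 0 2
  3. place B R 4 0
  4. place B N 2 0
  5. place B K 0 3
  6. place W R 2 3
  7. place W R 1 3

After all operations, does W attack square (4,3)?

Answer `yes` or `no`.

Answer: yes

Derivation:
Op 1: place BR@(0,1)
Op 2: place BQ@(0,2)
Op 3: place BR@(4,0)
Op 4: place BN@(2,0)
Op 5: place BK@(0,3)
Op 6: place WR@(2,3)
Op 7: place WR@(1,3)
Per-piece attacks for W:
  WR@(1,3): attacks (1,4) (1,2) (1,1) (1,0) (2,3) (0,3) [ray(1,0) blocked at (2,3); ray(-1,0) blocked at (0,3)]
  WR@(2,3): attacks (2,4) (2,2) (2,1) (2,0) (3,3) (4,3) (1,3) [ray(0,-1) blocked at (2,0); ray(-1,0) blocked at (1,3)]
W attacks (4,3): yes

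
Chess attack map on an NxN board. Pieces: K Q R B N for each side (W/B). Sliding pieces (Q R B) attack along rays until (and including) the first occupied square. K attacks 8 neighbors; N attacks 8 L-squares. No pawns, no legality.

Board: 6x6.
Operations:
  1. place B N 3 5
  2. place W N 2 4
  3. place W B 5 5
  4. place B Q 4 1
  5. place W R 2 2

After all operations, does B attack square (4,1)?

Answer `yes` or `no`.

Op 1: place BN@(3,5)
Op 2: place WN@(2,4)
Op 3: place WB@(5,5)
Op 4: place BQ@(4,1)
Op 5: place WR@(2,2)
Per-piece attacks for B:
  BN@(3,5): attacks (4,3) (5,4) (2,3) (1,4)
  BQ@(4,1): attacks (4,2) (4,3) (4,4) (4,5) (4,0) (5,1) (3,1) (2,1) (1,1) (0,1) (5,2) (5,0) (3,2) (2,3) (1,4) (0,5) (3,0)
B attacks (4,1): no

Answer: no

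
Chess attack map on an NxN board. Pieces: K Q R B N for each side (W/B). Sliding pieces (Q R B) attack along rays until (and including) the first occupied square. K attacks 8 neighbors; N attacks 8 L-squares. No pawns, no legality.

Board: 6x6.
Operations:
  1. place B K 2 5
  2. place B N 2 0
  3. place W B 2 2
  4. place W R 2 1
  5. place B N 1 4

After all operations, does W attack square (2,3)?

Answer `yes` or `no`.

Op 1: place BK@(2,5)
Op 2: place BN@(2,0)
Op 3: place WB@(2,2)
Op 4: place WR@(2,1)
Op 5: place BN@(1,4)
Per-piece attacks for W:
  WR@(2,1): attacks (2,2) (2,0) (3,1) (4,1) (5,1) (1,1) (0,1) [ray(0,1) blocked at (2,2); ray(0,-1) blocked at (2,0)]
  WB@(2,2): attacks (3,3) (4,4) (5,5) (3,1) (4,0) (1,3) (0,4) (1,1) (0,0)
W attacks (2,3): no

Answer: no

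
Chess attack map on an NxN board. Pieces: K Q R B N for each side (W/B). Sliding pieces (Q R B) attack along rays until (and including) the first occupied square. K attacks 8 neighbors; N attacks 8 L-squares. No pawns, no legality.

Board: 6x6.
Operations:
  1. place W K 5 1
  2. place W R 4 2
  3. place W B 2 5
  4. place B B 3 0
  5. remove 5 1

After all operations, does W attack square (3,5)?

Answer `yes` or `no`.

Op 1: place WK@(5,1)
Op 2: place WR@(4,2)
Op 3: place WB@(2,5)
Op 4: place BB@(3,0)
Op 5: remove (5,1)
Per-piece attacks for W:
  WB@(2,5): attacks (3,4) (4,3) (5,2) (1,4) (0,3)
  WR@(4,2): attacks (4,3) (4,4) (4,5) (4,1) (4,0) (5,2) (3,2) (2,2) (1,2) (0,2)
W attacks (3,5): no

Answer: no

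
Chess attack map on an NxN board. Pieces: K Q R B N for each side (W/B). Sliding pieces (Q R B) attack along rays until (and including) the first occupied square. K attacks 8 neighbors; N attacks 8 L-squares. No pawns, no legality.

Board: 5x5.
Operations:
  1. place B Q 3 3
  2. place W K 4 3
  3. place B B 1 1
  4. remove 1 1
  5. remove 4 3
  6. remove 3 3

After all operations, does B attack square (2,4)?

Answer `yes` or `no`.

Op 1: place BQ@(3,3)
Op 2: place WK@(4,3)
Op 3: place BB@(1,1)
Op 4: remove (1,1)
Op 5: remove (4,3)
Op 6: remove (3,3)
Per-piece attacks for B:
B attacks (2,4): no

Answer: no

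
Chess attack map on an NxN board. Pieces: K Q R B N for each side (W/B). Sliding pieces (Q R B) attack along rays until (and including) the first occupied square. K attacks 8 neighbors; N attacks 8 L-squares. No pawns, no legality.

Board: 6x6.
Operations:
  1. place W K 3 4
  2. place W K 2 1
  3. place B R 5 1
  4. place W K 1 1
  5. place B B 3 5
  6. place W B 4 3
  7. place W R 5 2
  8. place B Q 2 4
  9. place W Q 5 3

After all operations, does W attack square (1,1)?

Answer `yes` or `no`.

Answer: yes

Derivation:
Op 1: place WK@(3,4)
Op 2: place WK@(2,1)
Op 3: place BR@(5,1)
Op 4: place WK@(1,1)
Op 5: place BB@(3,5)
Op 6: place WB@(4,3)
Op 7: place WR@(5,2)
Op 8: place BQ@(2,4)
Op 9: place WQ@(5,3)
Per-piece attacks for W:
  WK@(1,1): attacks (1,2) (1,0) (2,1) (0,1) (2,2) (2,0) (0,2) (0,0)
  WK@(2,1): attacks (2,2) (2,0) (3,1) (1,1) (3,2) (3,0) (1,2) (1,0)
  WK@(3,4): attacks (3,5) (3,3) (4,4) (2,4) (4,5) (4,3) (2,5) (2,3)
  WB@(4,3): attacks (5,4) (5,2) (3,4) (3,2) (2,1) [ray(1,-1) blocked at (5,2); ray(-1,1) blocked at (3,4); ray(-1,-1) blocked at (2,1)]
  WR@(5,2): attacks (5,3) (5,1) (4,2) (3,2) (2,2) (1,2) (0,2) [ray(0,1) blocked at (5,3); ray(0,-1) blocked at (5,1)]
  WQ@(5,3): attacks (5,4) (5,5) (5,2) (4,3) (4,4) (3,5) (4,2) (3,1) (2,0) [ray(0,-1) blocked at (5,2); ray(-1,0) blocked at (4,3); ray(-1,1) blocked at (3,5)]
W attacks (1,1): yes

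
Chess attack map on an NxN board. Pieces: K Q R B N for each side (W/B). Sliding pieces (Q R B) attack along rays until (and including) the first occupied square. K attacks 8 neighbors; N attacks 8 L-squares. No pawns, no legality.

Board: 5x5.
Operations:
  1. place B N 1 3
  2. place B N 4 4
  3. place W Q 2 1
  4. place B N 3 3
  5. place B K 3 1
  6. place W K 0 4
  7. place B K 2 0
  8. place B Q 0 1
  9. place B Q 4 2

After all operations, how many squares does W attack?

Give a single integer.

Answer: 15

Derivation:
Op 1: place BN@(1,3)
Op 2: place BN@(4,4)
Op 3: place WQ@(2,1)
Op 4: place BN@(3,3)
Op 5: place BK@(3,1)
Op 6: place WK@(0,4)
Op 7: place BK@(2,0)
Op 8: place BQ@(0,1)
Op 9: place BQ@(4,2)
Per-piece attacks for W:
  WK@(0,4): attacks (0,3) (1,4) (1,3)
  WQ@(2,1): attacks (2,2) (2,3) (2,4) (2,0) (3,1) (1,1) (0,1) (3,2) (4,3) (3,0) (1,2) (0,3) (1,0) [ray(0,-1) blocked at (2,0); ray(1,0) blocked at (3,1); ray(-1,0) blocked at (0,1)]
Union (15 distinct): (0,1) (0,3) (1,0) (1,1) (1,2) (1,3) (1,4) (2,0) (2,2) (2,3) (2,4) (3,0) (3,1) (3,2) (4,3)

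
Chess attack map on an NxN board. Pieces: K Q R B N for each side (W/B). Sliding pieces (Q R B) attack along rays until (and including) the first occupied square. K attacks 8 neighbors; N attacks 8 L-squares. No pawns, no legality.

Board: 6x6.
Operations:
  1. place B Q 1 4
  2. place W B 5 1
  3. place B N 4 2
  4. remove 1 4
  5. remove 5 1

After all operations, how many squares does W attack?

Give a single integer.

Answer: 0

Derivation:
Op 1: place BQ@(1,4)
Op 2: place WB@(5,1)
Op 3: place BN@(4,2)
Op 4: remove (1,4)
Op 5: remove (5,1)
Per-piece attacks for W:
Union (0 distinct): (none)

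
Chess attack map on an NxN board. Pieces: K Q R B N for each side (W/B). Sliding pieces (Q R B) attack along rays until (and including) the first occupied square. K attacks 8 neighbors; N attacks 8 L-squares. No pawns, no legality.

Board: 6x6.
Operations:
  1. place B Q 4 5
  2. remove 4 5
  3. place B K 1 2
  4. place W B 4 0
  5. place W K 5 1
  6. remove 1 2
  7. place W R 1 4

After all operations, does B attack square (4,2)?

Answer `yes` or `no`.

Op 1: place BQ@(4,5)
Op 2: remove (4,5)
Op 3: place BK@(1,2)
Op 4: place WB@(4,0)
Op 5: place WK@(5,1)
Op 6: remove (1,2)
Op 7: place WR@(1,4)
Per-piece attacks for B:
B attacks (4,2): no

Answer: no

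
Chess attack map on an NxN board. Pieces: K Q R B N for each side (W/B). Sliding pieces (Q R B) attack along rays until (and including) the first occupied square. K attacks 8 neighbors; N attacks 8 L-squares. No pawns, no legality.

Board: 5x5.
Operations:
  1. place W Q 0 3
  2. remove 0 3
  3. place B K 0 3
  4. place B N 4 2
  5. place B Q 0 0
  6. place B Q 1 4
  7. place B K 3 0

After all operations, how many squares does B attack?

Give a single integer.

Op 1: place WQ@(0,3)
Op 2: remove (0,3)
Op 3: place BK@(0,3)
Op 4: place BN@(4,2)
Op 5: place BQ@(0,0)
Op 6: place BQ@(1,4)
Op 7: place BK@(3,0)
Per-piece attacks for B:
  BQ@(0,0): attacks (0,1) (0,2) (0,3) (1,0) (2,0) (3,0) (1,1) (2,2) (3,3) (4,4) [ray(0,1) blocked at (0,3); ray(1,0) blocked at (3,0)]
  BK@(0,3): attacks (0,4) (0,2) (1,3) (1,4) (1,2)
  BQ@(1,4): attacks (1,3) (1,2) (1,1) (1,0) (2,4) (3,4) (4,4) (0,4) (2,3) (3,2) (4,1) (0,3) [ray(-1,-1) blocked at (0,3)]
  BK@(3,0): attacks (3,1) (4,0) (2,0) (4,1) (2,1)
  BN@(4,2): attacks (3,4) (2,3) (3,0) (2,1)
Union (22 distinct): (0,1) (0,2) (0,3) (0,4) (1,0) (1,1) (1,2) (1,3) (1,4) (2,0) (2,1) (2,2) (2,3) (2,4) (3,0) (3,1) (3,2) (3,3) (3,4) (4,0) (4,1) (4,4)

Answer: 22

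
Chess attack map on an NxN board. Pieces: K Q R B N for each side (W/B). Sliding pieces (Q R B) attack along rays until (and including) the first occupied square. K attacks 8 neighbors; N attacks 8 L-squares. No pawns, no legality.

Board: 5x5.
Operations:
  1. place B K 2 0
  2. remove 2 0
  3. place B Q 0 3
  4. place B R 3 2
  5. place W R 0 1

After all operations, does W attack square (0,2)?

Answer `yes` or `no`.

Op 1: place BK@(2,0)
Op 2: remove (2,0)
Op 3: place BQ@(0,3)
Op 4: place BR@(3,2)
Op 5: place WR@(0,1)
Per-piece attacks for W:
  WR@(0,1): attacks (0,2) (0,3) (0,0) (1,1) (2,1) (3,1) (4,1) [ray(0,1) blocked at (0,3)]
W attacks (0,2): yes

Answer: yes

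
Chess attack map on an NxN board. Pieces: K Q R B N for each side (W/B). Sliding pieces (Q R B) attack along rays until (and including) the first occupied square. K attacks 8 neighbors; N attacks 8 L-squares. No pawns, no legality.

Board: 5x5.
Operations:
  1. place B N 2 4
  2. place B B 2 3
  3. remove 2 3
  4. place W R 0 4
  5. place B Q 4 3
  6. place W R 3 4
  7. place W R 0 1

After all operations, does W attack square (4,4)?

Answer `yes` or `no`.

Op 1: place BN@(2,4)
Op 2: place BB@(2,3)
Op 3: remove (2,3)
Op 4: place WR@(0,4)
Op 5: place BQ@(4,3)
Op 6: place WR@(3,4)
Op 7: place WR@(0,1)
Per-piece attacks for W:
  WR@(0,1): attacks (0,2) (0,3) (0,4) (0,0) (1,1) (2,1) (3,1) (4,1) [ray(0,1) blocked at (0,4)]
  WR@(0,4): attacks (0,3) (0,2) (0,1) (1,4) (2,4) [ray(0,-1) blocked at (0,1); ray(1,0) blocked at (2,4)]
  WR@(3,4): attacks (3,3) (3,2) (3,1) (3,0) (4,4) (2,4) [ray(-1,0) blocked at (2,4)]
W attacks (4,4): yes

Answer: yes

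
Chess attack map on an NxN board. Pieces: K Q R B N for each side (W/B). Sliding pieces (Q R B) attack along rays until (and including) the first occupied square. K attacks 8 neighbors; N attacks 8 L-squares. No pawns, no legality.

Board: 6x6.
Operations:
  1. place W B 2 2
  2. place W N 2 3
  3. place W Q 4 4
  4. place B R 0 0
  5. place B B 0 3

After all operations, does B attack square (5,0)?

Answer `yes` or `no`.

Op 1: place WB@(2,2)
Op 2: place WN@(2,3)
Op 3: place WQ@(4,4)
Op 4: place BR@(0,0)
Op 5: place BB@(0,3)
Per-piece attacks for B:
  BR@(0,0): attacks (0,1) (0,2) (0,3) (1,0) (2,0) (3,0) (4,0) (5,0) [ray(0,1) blocked at (0,3)]
  BB@(0,3): attacks (1,4) (2,5) (1,2) (2,1) (3,0)
B attacks (5,0): yes

Answer: yes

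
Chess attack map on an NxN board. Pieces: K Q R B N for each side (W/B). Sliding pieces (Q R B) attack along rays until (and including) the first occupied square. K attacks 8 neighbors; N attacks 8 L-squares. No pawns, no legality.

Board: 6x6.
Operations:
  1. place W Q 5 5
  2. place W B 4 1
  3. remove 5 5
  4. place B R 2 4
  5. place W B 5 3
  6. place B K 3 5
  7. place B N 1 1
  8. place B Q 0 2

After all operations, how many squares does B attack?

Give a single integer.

Op 1: place WQ@(5,5)
Op 2: place WB@(4,1)
Op 3: remove (5,5)
Op 4: place BR@(2,4)
Op 5: place WB@(5,3)
Op 6: place BK@(3,5)
Op 7: place BN@(1,1)
Op 8: place BQ@(0,2)
Per-piece attacks for B:
  BQ@(0,2): attacks (0,3) (0,4) (0,5) (0,1) (0,0) (1,2) (2,2) (3,2) (4,2) (5,2) (1,3) (2,4) (1,1) [ray(1,1) blocked at (2,4); ray(1,-1) blocked at (1,1)]
  BN@(1,1): attacks (2,3) (3,2) (0,3) (3,0)
  BR@(2,4): attacks (2,5) (2,3) (2,2) (2,1) (2,0) (3,4) (4,4) (5,4) (1,4) (0,4)
  BK@(3,5): attacks (3,4) (4,5) (2,5) (4,4) (2,4)
Union (23 distinct): (0,0) (0,1) (0,3) (0,4) (0,5) (1,1) (1,2) (1,3) (1,4) (2,0) (2,1) (2,2) (2,3) (2,4) (2,5) (3,0) (3,2) (3,4) (4,2) (4,4) (4,5) (5,2) (5,4)

Answer: 23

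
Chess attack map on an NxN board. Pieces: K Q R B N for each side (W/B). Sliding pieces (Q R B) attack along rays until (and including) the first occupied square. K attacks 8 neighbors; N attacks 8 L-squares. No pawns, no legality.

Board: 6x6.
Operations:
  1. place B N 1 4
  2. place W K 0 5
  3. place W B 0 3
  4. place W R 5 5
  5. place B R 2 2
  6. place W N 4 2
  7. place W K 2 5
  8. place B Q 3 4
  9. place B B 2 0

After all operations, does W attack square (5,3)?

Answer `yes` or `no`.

Answer: yes

Derivation:
Op 1: place BN@(1,4)
Op 2: place WK@(0,5)
Op 3: place WB@(0,3)
Op 4: place WR@(5,5)
Op 5: place BR@(2,2)
Op 6: place WN@(4,2)
Op 7: place WK@(2,5)
Op 8: place BQ@(3,4)
Op 9: place BB@(2,0)
Per-piece attacks for W:
  WB@(0,3): attacks (1,4) (1,2) (2,1) (3,0) [ray(1,1) blocked at (1,4)]
  WK@(0,5): attacks (0,4) (1,5) (1,4)
  WK@(2,5): attacks (2,4) (3,5) (1,5) (3,4) (1,4)
  WN@(4,2): attacks (5,4) (3,4) (2,3) (5,0) (3,0) (2,1)
  WR@(5,5): attacks (5,4) (5,3) (5,2) (5,1) (5,0) (4,5) (3,5) (2,5) [ray(-1,0) blocked at (2,5)]
W attacks (5,3): yes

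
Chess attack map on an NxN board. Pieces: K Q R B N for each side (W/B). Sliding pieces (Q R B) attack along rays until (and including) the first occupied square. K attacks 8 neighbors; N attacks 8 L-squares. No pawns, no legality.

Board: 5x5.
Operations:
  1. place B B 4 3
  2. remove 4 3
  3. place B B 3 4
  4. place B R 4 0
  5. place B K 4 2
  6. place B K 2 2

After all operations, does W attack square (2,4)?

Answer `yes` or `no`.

Op 1: place BB@(4,3)
Op 2: remove (4,3)
Op 3: place BB@(3,4)
Op 4: place BR@(4,0)
Op 5: place BK@(4,2)
Op 6: place BK@(2,2)
Per-piece attacks for W:
W attacks (2,4): no

Answer: no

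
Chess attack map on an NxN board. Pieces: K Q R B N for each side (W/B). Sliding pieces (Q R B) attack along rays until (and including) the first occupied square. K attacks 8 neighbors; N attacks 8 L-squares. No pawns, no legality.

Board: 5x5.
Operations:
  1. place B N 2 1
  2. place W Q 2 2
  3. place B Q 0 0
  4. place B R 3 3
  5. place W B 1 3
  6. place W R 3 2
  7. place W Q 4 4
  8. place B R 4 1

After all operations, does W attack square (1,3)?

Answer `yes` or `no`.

Answer: yes

Derivation:
Op 1: place BN@(2,1)
Op 2: place WQ@(2,2)
Op 3: place BQ@(0,0)
Op 4: place BR@(3,3)
Op 5: place WB@(1,3)
Op 6: place WR@(3,2)
Op 7: place WQ@(4,4)
Op 8: place BR@(4,1)
Per-piece attacks for W:
  WB@(1,3): attacks (2,4) (2,2) (0,4) (0,2) [ray(1,-1) blocked at (2,2)]
  WQ@(2,2): attacks (2,3) (2,4) (2,1) (3,2) (1,2) (0,2) (3,3) (3,1) (4,0) (1,3) (1,1) (0,0) [ray(0,-1) blocked at (2,1); ray(1,0) blocked at (3,2); ray(1,1) blocked at (3,3); ray(-1,1) blocked at (1,3); ray(-1,-1) blocked at (0,0)]
  WR@(3,2): attacks (3,3) (3,1) (3,0) (4,2) (2,2) [ray(0,1) blocked at (3,3); ray(-1,0) blocked at (2,2)]
  WQ@(4,4): attacks (4,3) (4,2) (4,1) (3,4) (2,4) (1,4) (0,4) (3,3) [ray(0,-1) blocked at (4,1); ray(-1,-1) blocked at (3,3)]
W attacks (1,3): yes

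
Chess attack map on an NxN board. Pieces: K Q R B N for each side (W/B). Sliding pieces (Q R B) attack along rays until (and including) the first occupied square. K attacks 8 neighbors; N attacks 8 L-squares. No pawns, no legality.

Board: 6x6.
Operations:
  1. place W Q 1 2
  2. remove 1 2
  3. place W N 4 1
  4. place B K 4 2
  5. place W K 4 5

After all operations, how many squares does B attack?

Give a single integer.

Answer: 8

Derivation:
Op 1: place WQ@(1,2)
Op 2: remove (1,2)
Op 3: place WN@(4,1)
Op 4: place BK@(4,2)
Op 5: place WK@(4,5)
Per-piece attacks for B:
  BK@(4,2): attacks (4,3) (4,1) (5,2) (3,2) (5,3) (5,1) (3,3) (3,1)
Union (8 distinct): (3,1) (3,2) (3,3) (4,1) (4,3) (5,1) (5,2) (5,3)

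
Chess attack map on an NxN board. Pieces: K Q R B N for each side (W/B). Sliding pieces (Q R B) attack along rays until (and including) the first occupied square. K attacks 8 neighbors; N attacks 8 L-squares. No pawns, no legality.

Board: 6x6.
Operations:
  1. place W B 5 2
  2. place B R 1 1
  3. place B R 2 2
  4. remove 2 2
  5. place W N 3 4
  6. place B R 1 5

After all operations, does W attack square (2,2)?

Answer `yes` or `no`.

Op 1: place WB@(5,2)
Op 2: place BR@(1,1)
Op 3: place BR@(2,2)
Op 4: remove (2,2)
Op 5: place WN@(3,4)
Op 6: place BR@(1,5)
Per-piece attacks for W:
  WN@(3,4): attacks (5,5) (1,5) (4,2) (5,3) (2,2) (1,3)
  WB@(5,2): attacks (4,3) (3,4) (4,1) (3,0) [ray(-1,1) blocked at (3,4)]
W attacks (2,2): yes

Answer: yes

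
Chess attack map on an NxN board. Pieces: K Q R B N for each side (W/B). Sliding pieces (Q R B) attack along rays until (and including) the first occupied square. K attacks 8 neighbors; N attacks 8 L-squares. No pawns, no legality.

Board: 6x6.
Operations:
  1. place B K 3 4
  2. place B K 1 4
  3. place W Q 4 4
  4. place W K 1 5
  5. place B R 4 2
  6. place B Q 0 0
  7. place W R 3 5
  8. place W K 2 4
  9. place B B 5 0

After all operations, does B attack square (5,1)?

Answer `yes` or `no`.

Answer: no

Derivation:
Op 1: place BK@(3,4)
Op 2: place BK@(1,4)
Op 3: place WQ@(4,4)
Op 4: place WK@(1,5)
Op 5: place BR@(4,2)
Op 6: place BQ@(0,0)
Op 7: place WR@(3,5)
Op 8: place WK@(2,4)
Op 9: place BB@(5,0)
Per-piece attacks for B:
  BQ@(0,0): attacks (0,1) (0,2) (0,3) (0,4) (0,5) (1,0) (2,0) (3,0) (4,0) (5,0) (1,1) (2,2) (3,3) (4,4) [ray(1,0) blocked at (5,0); ray(1,1) blocked at (4,4)]
  BK@(1,4): attacks (1,5) (1,3) (2,4) (0,4) (2,5) (2,3) (0,5) (0,3)
  BK@(3,4): attacks (3,5) (3,3) (4,4) (2,4) (4,5) (4,3) (2,5) (2,3)
  BR@(4,2): attacks (4,3) (4,4) (4,1) (4,0) (5,2) (3,2) (2,2) (1,2) (0,2) [ray(0,1) blocked at (4,4)]
  BB@(5,0): attacks (4,1) (3,2) (2,3) (1,4) [ray(-1,1) blocked at (1,4)]
B attacks (5,1): no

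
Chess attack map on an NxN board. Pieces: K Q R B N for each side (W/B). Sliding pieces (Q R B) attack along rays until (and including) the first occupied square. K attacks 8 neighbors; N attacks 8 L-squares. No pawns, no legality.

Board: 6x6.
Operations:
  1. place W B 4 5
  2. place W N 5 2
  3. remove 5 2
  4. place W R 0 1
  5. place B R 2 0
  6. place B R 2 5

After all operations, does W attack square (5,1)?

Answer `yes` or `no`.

Op 1: place WB@(4,5)
Op 2: place WN@(5,2)
Op 3: remove (5,2)
Op 4: place WR@(0,1)
Op 5: place BR@(2,0)
Op 6: place BR@(2,5)
Per-piece attacks for W:
  WR@(0,1): attacks (0,2) (0,3) (0,4) (0,5) (0,0) (1,1) (2,1) (3,1) (4,1) (5,1)
  WB@(4,5): attacks (5,4) (3,4) (2,3) (1,2) (0,1) [ray(-1,-1) blocked at (0,1)]
W attacks (5,1): yes

Answer: yes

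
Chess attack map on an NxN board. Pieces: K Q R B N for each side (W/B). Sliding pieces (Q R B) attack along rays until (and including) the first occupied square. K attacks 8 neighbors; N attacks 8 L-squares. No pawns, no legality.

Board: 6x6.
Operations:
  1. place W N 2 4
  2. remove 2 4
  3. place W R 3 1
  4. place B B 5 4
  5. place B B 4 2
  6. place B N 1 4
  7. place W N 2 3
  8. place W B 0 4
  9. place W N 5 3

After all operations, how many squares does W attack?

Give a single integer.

Answer: 19

Derivation:
Op 1: place WN@(2,4)
Op 2: remove (2,4)
Op 3: place WR@(3,1)
Op 4: place BB@(5,4)
Op 5: place BB@(4,2)
Op 6: place BN@(1,4)
Op 7: place WN@(2,3)
Op 8: place WB@(0,4)
Op 9: place WN@(5,3)
Per-piece attacks for W:
  WB@(0,4): attacks (1,5) (1,3) (2,2) (3,1) [ray(1,-1) blocked at (3,1)]
  WN@(2,3): attacks (3,5) (4,4) (1,5) (0,4) (3,1) (4,2) (1,1) (0,2)
  WR@(3,1): attacks (3,2) (3,3) (3,4) (3,5) (3,0) (4,1) (5,1) (2,1) (1,1) (0,1)
  WN@(5,3): attacks (4,5) (3,4) (4,1) (3,2)
Union (19 distinct): (0,1) (0,2) (0,4) (1,1) (1,3) (1,5) (2,1) (2,2) (3,0) (3,1) (3,2) (3,3) (3,4) (3,5) (4,1) (4,2) (4,4) (4,5) (5,1)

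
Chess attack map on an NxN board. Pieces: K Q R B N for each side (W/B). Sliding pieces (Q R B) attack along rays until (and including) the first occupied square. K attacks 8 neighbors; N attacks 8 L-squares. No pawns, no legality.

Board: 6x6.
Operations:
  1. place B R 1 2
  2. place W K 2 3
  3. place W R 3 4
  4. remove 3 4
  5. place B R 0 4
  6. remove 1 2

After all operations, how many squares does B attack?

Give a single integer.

Op 1: place BR@(1,2)
Op 2: place WK@(2,3)
Op 3: place WR@(3,4)
Op 4: remove (3,4)
Op 5: place BR@(0,4)
Op 6: remove (1,2)
Per-piece attacks for B:
  BR@(0,4): attacks (0,5) (0,3) (0,2) (0,1) (0,0) (1,4) (2,4) (3,4) (4,4) (5,4)
Union (10 distinct): (0,0) (0,1) (0,2) (0,3) (0,5) (1,4) (2,4) (3,4) (4,4) (5,4)

Answer: 10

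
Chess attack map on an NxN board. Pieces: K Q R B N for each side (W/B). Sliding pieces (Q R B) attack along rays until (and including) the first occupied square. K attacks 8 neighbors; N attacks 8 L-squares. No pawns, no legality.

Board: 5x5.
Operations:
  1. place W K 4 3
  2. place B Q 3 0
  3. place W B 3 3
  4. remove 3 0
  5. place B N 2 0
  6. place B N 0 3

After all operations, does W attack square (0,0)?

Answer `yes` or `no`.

Op 1: place WK@(4,3)
Op 2: place BQ@(3,0)
Op 3: place WB@(3,3)
Op 4: remove (3,0)
Op 5: place BN@(2,0)
Op 6: place BN@(0,3)
Per-piece attacks for W:
  WB@(3,3): attacks (4,4) (4,2) (2,4) (2,2) (1,1) (0,0)
  WK@(4,3): attacks (4,4) (4,2) (3,3) (3,4) (3,2)
W attacks (0,0): yes

Answer: yes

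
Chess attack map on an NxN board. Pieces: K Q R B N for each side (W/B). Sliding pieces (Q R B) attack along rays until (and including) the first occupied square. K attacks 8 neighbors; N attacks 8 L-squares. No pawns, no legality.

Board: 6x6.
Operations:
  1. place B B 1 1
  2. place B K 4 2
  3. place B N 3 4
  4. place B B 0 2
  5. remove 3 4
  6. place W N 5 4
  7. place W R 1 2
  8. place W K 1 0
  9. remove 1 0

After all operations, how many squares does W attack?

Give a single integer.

Answer: 10

Derivation:
Op 1: place BB@(1,1)
Op 2: place BK@(4,2)
Op 3: place BN@(3,4)
Op 4: place BB@(0,2)
Op 5: remove (3,4)
Op 6: place WN@(5,4)
Op 7: place WR@(1,2)
Op 8: place WK@(1,0)
Op 9: remove (1,0)
Per-piece attacks for W:
  WR@(1,2): attacks (1,3) (1,4) (1,5) (1,1) (2,2) (3,2) (4,2) (0,2) [ray(0,-1) blocked at (1,1); ray(1,0) blocked at (4,2); ray(-1,0) blocked at (0,2)]
  WN@(5,4): attacks (3,5) (4,2) (3,3)
Union (10 distinct): (0,2) (1,1) (1,3) (1,4) (1,5) (2,2) (3,2) (3,3) (3,5) (4,2)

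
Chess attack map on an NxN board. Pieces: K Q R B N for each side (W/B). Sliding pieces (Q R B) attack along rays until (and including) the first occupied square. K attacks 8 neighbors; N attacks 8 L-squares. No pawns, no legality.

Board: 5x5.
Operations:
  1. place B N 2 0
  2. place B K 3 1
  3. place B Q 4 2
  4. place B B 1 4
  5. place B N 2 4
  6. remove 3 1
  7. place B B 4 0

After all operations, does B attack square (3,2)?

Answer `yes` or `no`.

Answer: yes

Derivation:
Op 1: place BN@(2,0)
Op 2: place BK@(3,1)
Op 3: place BQ@(4,2)
Op 4: place BB@(1,4)
Op 5: place BN@(2,4)
Op 6: remove (3,1)
Op 7: place BB@(4,0)
Per-piece attacks for B:
  BB@(1,4): attacks (2,3) (3,2) (4,1) (0,3)
  BN@(2,0): attacks (3,2) (4,1) (1,2) (0,1)
  BN@(2,4): attacks (3,2) (4,3) (1,2) (0,3)
  BB@(4,0): attacks (3,1) (2,2) (1,3) (0,4)
  BQ@(4,2): attacks (4,3) (4,4) (4,1) (4,0) (3,2) (2,2) (1,2) (0,2) (3,3) (2,4) (3,1) (2,0) [ray(0,-1) blocked at (4,0); ray(-1,1) blocked at (2,4); ray(-1,-1) blocked at (2,0)]
B attacks (3,2): yes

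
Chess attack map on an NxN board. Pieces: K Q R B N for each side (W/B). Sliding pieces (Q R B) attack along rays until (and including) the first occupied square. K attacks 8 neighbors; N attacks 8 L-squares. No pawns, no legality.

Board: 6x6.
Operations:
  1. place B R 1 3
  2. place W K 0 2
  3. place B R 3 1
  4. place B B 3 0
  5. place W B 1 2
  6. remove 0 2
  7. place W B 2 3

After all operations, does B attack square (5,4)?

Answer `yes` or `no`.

Answer: no

Derivation:
Op 1: place BR@(1,3)
Op 2: place WK@(0,2)
Op 3: place BR@(3,1)
Op 4: place BB@(3,0)
Op 5: place WB@(1,2)
Op 6: remove (0,2)
Op 7: place WB@(2,3)
Per-piece attacks for B:
  BR@(1,3): attacks (1,4) (1,5) (1,2) (2,3) (0,3) [ray(0,-1) blocked at (1,2); ray(1,0) blocked at (2,3)]
  BB@(3,0): attacks (4,1) (5,2) (2,1) (1,2) [ray(-1,1) blocked at (1,2)]
  BR@(3,1): attacks (3,2) (3,3) (3,4) (3,5) (3,0) (4,1) (5,1) (2,1) (1,1) (0,1) [ray(0,-1) blocked at (3,0)]
B attacks (5,4): no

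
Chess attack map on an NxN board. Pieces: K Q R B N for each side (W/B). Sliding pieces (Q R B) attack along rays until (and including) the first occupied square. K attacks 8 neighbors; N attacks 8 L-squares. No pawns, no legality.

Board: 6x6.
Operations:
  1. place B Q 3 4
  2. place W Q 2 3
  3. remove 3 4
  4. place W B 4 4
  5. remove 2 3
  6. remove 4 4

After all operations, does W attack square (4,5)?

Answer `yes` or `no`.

Op 1: place BQ@(3,4)
Op 2: place WQ@(2,3)
Op 3: remove (3,4)
Op 4: place WB@(4,4)
Op 5: remove (2,3)
Op 6: remove (4,4)
Per-piece attacks for W:
W attacks (4,5): no

Answer: no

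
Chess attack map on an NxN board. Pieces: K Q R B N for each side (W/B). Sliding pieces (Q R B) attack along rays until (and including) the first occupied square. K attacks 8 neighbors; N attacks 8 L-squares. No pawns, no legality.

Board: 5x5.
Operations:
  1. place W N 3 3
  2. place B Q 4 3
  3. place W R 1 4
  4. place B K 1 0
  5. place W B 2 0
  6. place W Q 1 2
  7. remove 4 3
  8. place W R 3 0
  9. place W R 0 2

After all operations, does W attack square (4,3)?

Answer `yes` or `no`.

Op 1: place WN@(3,3)
Op 2: place BQ@(4,3)
Op 3: place WR@(1,4)
Op 4: place BK@(1,0)
Op 5: place WB@(2,0)
Op 6: place WQ@(1,2)
Op 7: remove (4,3)
Op 8: place WR@(3,0)
Op 9: place WR@(0,2)
Per-piece attacks for W:
  WR@(0,2): attacks (0,3) (0,4) (0,1) (0,0) (1,2) [ray(1,0) blocked at (1,2)]
  WQ@(1,2): attacks (1,3) (1,4) (1,1) (1,0) (2,2) (3,2) (4,2) (0,2) (2,3) (3,4) (2,1) (3,0) (0,3) (0,1) [ray(0,1) blocked at (1,4); ray(0,-1) blocked at (1,0); ray(-1,0) blocked at (0,2); ray(1,-1) blocked at (3,0)]
  WR@(1,4): attacks (1,3) (1,2) (2,4) (3,4) (4,4) (0,4) [ray(0,-1) blocked at (1,2)]
  WB@(2,0): attacks (3,1) (4,2) (1,1) (0,2) [ray(-1,1) blocked at (0,2)]
  WR@(3,0): attacks (3,1) (3,2) (3,3) (4,0) (2,0) [ray(0,1) blocked at (3,3); ray(-1,0) blocked at (2,0)]
  WN@(3,3): attacks (1,4) (4,1) (2,1) (1,2)
W attacks (4,3): no

Answer: no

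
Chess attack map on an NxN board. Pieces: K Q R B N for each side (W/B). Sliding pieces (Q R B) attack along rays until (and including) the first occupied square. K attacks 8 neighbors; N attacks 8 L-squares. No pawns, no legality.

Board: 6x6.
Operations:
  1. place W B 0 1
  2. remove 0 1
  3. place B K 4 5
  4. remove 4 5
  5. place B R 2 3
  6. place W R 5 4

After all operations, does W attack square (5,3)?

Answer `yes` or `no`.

Op 1: place WB@(0,1)
Op 2: remove (0,1)
Op 3: place BK@(4,5)
Op 4: remove (4,5)
Op 5: place BR@(2,3)
Op 6: place WR@(5,4)
Per-piece attacks for W:
  WR@(5,4): attacks (5,5) (5,3) (5,2) (5,1) (5,0) (4,4) (3,4) (2,4) (1,4) (0,4)
W attacks (5,3): yes

Answer: yes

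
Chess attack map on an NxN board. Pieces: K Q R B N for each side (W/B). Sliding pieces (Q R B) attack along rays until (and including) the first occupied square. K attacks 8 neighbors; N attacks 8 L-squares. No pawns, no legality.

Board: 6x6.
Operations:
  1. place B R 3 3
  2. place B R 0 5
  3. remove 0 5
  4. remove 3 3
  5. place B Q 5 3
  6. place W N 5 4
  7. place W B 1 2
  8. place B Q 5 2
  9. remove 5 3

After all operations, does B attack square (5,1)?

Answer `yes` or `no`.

Op 1: place BR@(3,3)
Op 2: place BR@(0,5)
Op 3: remove (0,5)
Op 4: remove (3,3)
Op 5: place BQ@(5,3)
Op 6: place WN@(5,4)
Op 7: place WB@(1,2)
Op 8: place BQ@(5,2)
Op 9: remove (5,3)
Per-piece attacks for B:
  BQ@(5,2): attacks (5,3) (5,4) (5,1) (5,0) (4,2) (3,2) (2,2) (1,2) (4,3) (3,4) (2,5) (4,1) (3,0) [ray(0,1) blocked at (5,4); ray(-1,0) blocked at (1,2)]
B attacks (5,1): yes

Answer: yes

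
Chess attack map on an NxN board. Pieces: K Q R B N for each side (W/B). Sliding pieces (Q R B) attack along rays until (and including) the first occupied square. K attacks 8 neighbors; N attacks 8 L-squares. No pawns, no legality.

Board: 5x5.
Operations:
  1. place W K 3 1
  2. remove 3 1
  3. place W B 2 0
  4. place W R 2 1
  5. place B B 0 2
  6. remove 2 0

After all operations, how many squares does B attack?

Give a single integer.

Op 1: place WK@(3,1)
Op 2: remove (3,1)
Op 3: place WB@(2,0)
Op 4: place WR@(2,1)
Op 5: place BB@(0,2)
Op 6: remove (2,0)
Per-piece attacks for B:
  BB@(0,2): attacks (1,3) (2,4) (1,1) (2,0)
Union (4 distinct): (1,1) (1,3) (2,0) (2,4)

Answer: 4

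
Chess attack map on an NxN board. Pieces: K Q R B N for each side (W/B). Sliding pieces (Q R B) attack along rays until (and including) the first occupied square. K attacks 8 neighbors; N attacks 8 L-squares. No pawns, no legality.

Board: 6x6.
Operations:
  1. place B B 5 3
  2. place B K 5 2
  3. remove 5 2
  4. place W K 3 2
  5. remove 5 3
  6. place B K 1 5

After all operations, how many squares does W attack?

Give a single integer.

Op 1: place BB@(5,3)
Op 2: place BK@(5,2)
Op 3: remove (5,2)
Op 4: place WK@(3,2)
Op 5: remove (5,3)
Op 6: place BK@(1,5)
Per-piece attacks for W:
  WK@(3,2): attacks (3,3) (3,1) (4,2) (2,2) (4,3) (4,1) (2,3) (2,1)
Union (8 distinct): (2,1) (2,2) (2,3) (3,1) (3,3) (4,1) (4,2) (4,3)

Answer: 8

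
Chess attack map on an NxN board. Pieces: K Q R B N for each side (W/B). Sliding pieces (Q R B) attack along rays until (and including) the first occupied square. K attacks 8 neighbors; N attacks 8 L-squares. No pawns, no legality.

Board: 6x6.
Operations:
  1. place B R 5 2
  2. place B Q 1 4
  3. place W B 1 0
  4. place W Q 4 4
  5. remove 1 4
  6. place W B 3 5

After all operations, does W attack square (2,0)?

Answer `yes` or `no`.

Op 1: place BR@(5,2)
Op 2: place BQ@(1,4)
Op 3: place WB@(1,0)
Op 4: place WQ@(4,4)
Op 5: remove (1,4)
Op 6: place WB@(3,5)
Per-piece attacks for W:
  WB@(1,0): attacks (2,1) (3,2) (4,3) (5,4) (0,1)
  WB@(3,5): attacks (4,4) (2,4) (1,3) (0,2) [ray(1,-1) blocked at (4,4)]
  WQ@(4,4): attacks (4,5) (4,3) (4,2) (4,1) (4,0) (5,4) (3,4) (2,4) (1,4) (0,4) (5,5) (5,3) (3,5) (3,3) (2,2) (1,1) (0,0) [ray(-1,1) blocked at (3,5)]
W attacks (2,0): no

Answer: no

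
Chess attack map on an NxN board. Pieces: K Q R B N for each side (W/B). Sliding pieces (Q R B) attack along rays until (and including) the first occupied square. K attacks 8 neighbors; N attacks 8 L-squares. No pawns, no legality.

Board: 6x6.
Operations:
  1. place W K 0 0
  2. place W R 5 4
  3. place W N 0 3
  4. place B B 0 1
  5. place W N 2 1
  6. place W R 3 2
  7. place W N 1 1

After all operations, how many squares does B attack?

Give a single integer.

Op 1: place WK@(0,0)
Op 2: place WR@(5,4)
Op 3: place WN@(0,3)
Op 4: place BB@(0,1)
Op 5: place WN@(2,1)
Op 6: place WR@(3,2)
Op 7: place WN@(1,1)
Per-piece attacks for B:
  BB@(0,1): attacks (1,2) (2,3) (3,4) (4,5) (1,0)
Union (5 distinct): (1,0) (1,2) (2,3) (3,4) (4,5)

Answer: 5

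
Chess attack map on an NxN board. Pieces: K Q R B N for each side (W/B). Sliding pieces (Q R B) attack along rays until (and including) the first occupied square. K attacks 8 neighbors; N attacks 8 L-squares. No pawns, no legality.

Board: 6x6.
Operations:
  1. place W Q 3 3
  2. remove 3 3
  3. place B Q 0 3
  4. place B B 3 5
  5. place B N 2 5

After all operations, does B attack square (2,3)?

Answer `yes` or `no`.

Answer: yes

Derivation:
Op 1: place WQ@(3,3)
Op 2: remove (3,3)
Op 3: place BQ@(0,3)
Op 4: place BB@(3,5)
Op 5: place BN@(2,5)
Per-piece attacks for B:
  BQ@(0,3): attacks (0,4) (0,5) (0,2) (0,1) (0,0) (1,3) (2,3) (3,3) (4,3) (5,3) (1,4) (2,5) (1,2) (2,1) (3,0) [ray(1,1) blocked at (2,5)]
  BN@(2,5): attacks (3,3) (4,4) (1,3) (0,4)
  BB@(3,5): attacks (4,4) (5,3) (2,4) (1,3) (0,2)
B attacks (2,3): yes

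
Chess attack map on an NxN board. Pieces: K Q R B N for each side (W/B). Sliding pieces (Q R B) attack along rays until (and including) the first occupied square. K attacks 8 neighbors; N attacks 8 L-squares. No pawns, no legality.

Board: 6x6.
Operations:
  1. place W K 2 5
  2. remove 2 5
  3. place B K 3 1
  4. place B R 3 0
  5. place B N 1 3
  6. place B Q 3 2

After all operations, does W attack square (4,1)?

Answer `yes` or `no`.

Op 1: place WK@(2,5)
Op 2: remove (2,5)
Op 3: place BK@(3,1)
Op 4: place BR@(3,0)
Op 5: place BN@(1,3)
Op 6: place BQ@(3,2)
Per-piece attacks for W:
W attacks (4,1): no

Answer: no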